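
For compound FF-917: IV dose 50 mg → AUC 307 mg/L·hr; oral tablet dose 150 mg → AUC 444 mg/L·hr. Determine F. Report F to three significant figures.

F = (AUC_ev / D_ev) / (AUC_iv / D_iv)
  = (444/150) / (307/50)
  = 2.96 / 6.14 = 0.4821

F = 0.482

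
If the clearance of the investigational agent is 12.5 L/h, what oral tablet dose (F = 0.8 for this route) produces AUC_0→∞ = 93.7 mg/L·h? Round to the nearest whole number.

Dose = CL × AUC_0→∞ / F
     = 12.5 × 93.7 / 0.8 = 1464.0625 mg

Dose = 1464 mg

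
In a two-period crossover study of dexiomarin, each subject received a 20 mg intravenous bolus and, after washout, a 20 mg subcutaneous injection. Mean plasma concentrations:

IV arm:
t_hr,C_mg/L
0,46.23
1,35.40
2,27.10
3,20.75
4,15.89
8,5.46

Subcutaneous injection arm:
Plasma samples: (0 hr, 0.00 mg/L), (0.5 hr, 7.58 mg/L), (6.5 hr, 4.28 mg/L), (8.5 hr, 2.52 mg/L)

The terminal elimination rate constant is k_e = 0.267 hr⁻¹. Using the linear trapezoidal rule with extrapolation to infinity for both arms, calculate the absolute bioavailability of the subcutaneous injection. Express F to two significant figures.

Trapezoidal AUC_0→8 (IV):
  [0→1]: (46.23+35.40)/2 × 1 = 40.815
  [1→2]: (35.40+27.10)/2 × 1 = 31.25
  [2→3]: (27.10+20.75)/2 × 1 = 23.925
  [3→4]: (20.75+15.89)/2 × 1 = 18.32
  [4→8]: (15.89+5.46)/2 × 4 = 42.7
  Sum = 157.01 mg/L·hr
IV tail: 5.46/0.267 = 20.449; AUC_iv,0→∞ = 157.01 + 20.449 = 177.459 mg/L·hr
Trapezoidal AUC_0→8.5 (subcutaneous injection):
  [0→0.5]: (0.00+7.58)/2 × 0.5 = 1.895
  [0.5→6.5]: (7.58+4.28)/2 × 6 = 35.58
  [6.5→8.5]: (4.28+2.52)/2 × 2 = 6.8
  Sum = 44.275 mg/L·hr
subcutaneous injection tail: 2.52/0.267 = 9.438; AUC_ev,0→∞ = 44.275 + 9.438 = 53.713 mg/L·hr
F = (AUC_ev/D_ev)/(AUC_iv/D_iv) = (53.713/20)/(177.459/20) = 2.68565/8.87295 = 0.3027

F = 0.30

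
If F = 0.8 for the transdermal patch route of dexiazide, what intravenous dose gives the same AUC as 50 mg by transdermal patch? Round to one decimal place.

Systemic exposure from an extravascular dose = F × D_ev, so the equivalent IV dose is F × D_ev.
D_iv = F × D_ev = 0.8 × 50 = 40 mg

D_iv = 40.0 mg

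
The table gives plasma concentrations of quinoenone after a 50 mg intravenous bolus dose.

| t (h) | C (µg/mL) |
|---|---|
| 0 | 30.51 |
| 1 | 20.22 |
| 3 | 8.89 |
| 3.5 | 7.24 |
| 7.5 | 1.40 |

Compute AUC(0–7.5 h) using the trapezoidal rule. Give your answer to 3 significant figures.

Trapezoidal AUC_0→7.5:
  [0→1]: (30.51+20.22)/2 × 1 = 25.365
  [1→3]: (20.22+8.89)/2 × 2 = 29.11
  [3→3.5]: (8.89+7.24)/2 × 0.5 = 4.0325
  [3.5→7.5]: (7.24+1.40)/2 × 4 = 17.28
  Sum = 75.7875 µg/mL·h

AUC = 75.8 µg/mL·h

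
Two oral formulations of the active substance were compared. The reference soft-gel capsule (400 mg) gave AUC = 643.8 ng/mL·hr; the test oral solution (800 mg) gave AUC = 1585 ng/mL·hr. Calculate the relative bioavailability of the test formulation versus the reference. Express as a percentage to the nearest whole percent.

F_rel = (AUC_test/D_test) / (AUC_ref/D_ref)
      = (1585/800) / (643.8/400)
      = 1.98125 / 1.6095 = 1.2310 = 123.10%

F_rel = 123%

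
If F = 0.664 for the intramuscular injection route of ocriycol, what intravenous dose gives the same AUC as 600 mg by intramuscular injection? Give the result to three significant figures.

D_iv = 398 mg

Systemic exposure from an extravascular dose = F × D_ev, so the equivalent IV dose is F × D_ev.
D_iv = F × D_ev = 0.664 × 600 = 398.4 mg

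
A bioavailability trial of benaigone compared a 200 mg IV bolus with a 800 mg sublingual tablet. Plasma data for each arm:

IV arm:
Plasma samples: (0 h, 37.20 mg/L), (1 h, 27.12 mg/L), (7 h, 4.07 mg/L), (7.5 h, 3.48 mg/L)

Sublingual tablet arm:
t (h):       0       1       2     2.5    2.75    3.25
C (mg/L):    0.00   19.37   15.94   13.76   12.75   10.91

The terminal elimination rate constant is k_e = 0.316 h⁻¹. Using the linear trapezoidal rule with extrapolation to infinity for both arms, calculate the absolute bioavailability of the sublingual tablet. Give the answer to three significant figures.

Trapezoidal AUC_0→7.5 (IV):
  [0→1]: (37.20+27.12)/2 × 1 = 32.16
  [1→7]: (27.12+4.07)/2 × 6 = 93.57
  [7→7.5]: (4.07+3.48)/2 × 0.5 = 1.8875
  Sum = 127.6175 mg/L·h
IV tail: 3.48/0.316 = 11.013; AUC_iv,0→∞ = 127.6175 + 11.013 = 138.6305 mg/L·h
Trapezoidal AUC_0→3.25 (sublingual tablet):
  [0→1]: (0.00+19.37)/2 × 1 = 9.685
  [1→2]: (19.37+15.94)/2 × 1 = 17.655
  [2→2.5]: (15.94+13.76)/2 × 0.5 = 7.425
  [2.5→2.75]: (13.76+12.75)/2 × 0.25 = 3.31375
  [2.75→3.25]: (12.75+10.91)/2 × 0.5 = 5.915
  Sum = 43.99375 mg/L·h
sublingual tablet tail: 10.91/0.316 = 34.525; AUC_ev,0→∞ = 43.99375 + 34.525 = 78.51875 mg/L·h
F = (AUC_ev/D_ev)/(AUC_iv/D_iv) = (78.51875/800)/(138.6305/200) = 0.0981484/0.6931525 = 0.1416

F = 0.142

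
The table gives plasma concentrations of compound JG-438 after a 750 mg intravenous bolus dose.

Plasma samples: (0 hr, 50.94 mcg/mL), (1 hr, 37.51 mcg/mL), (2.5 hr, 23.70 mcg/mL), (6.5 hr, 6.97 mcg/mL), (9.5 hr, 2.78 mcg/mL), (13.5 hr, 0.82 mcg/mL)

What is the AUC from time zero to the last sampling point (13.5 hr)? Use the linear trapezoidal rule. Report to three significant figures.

Trapezoidal AUC_0→13.5:
  [0→1]: (50.94+37.51)/2 × 1 = 44.225
  [1→2.5]: (37.51+23.70)/2 × 1.5 = 45.9075
  [2.5→6.5]: (23.70+6.97)/2 × 4 = 61.34
  [6.5→9.5]: (6.97+2.78)/2 × 3 = 14.625
  [9.5→13.5]: (2.78+0.82)/2 × 4 = 7.2
  Sum = 173.2975 mcg/mL·hr

AUC = 173 mcg/mL·hr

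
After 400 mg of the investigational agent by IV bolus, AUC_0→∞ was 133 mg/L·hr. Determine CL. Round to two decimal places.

CL = Dose_iv / AUC_0→∞
   = 400 / 133 = 3.00752 L/hr

CL = 3.01 L/hr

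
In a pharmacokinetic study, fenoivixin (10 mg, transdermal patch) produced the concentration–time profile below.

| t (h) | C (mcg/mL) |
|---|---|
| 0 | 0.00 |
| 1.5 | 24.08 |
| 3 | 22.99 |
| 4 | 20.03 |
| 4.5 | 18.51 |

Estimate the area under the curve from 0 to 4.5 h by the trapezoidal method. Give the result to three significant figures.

Trapezoidal AUC_0→4.5:
  [0→1.5]: (0.00+24.08)/2 × 1.5 = 18.06
  [1.5→3]: (24.08+22.99)/2 × 1.5 = 35.3025
  [3→4]: (22.99+20.03)/2 × 1 = 21.51
  [4→4.5]: (20.03+18.51)/2 × 0.5 = 9.635
  Sum = 84.5075 mcg/mL·h

AUC = 84.5 mcg/mL·h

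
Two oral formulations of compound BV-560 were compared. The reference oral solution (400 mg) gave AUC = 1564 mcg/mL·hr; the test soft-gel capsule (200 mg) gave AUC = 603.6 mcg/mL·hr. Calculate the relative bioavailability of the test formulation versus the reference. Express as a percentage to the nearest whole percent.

F_rel = 77%

F_rel = (AUC_test/D_test) / (AUC_ref/D_ref)
      = (603.6/200) / (1564/400)
      = 3.018 / 3.91 = 0.7719 = 77.19%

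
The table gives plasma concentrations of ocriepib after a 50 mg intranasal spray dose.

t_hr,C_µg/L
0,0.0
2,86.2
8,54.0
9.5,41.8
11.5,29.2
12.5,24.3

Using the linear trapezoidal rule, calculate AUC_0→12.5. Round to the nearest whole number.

Trapezoidal AUC_0→12.5:
  [0→2]: (0.0+86.2)/2 × 2 = 86.2
  [2→8]: (86.2+54.0)/2 × 6 = 420.6
  [8→9.5]: (54.0+41.8)/2 × 1.5 = 71.85
  [9.5→11.5]: (41.8+29.2)/2 × 2 = 71.0
  [11.5→12.5]: (29.2+24.3)/2 × 1 = 26.75
  Sum = 676.4 µg/L·hr

AUC = 676 µg/L·hr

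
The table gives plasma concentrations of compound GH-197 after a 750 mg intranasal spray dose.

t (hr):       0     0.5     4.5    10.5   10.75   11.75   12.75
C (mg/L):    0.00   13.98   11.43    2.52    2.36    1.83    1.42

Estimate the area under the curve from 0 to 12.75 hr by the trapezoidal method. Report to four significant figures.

Trapezoidal AUC_0→12.75:
  [0→0.5]: (0.00+13.98)/2 × 0.5 = 3.495
  [0.5→4.5]: (13.98+11.43)/2 × 4 = 50.82
  [4.5→10.5]: (11.43+2.52)/2 × 6 = 41.85
  [10.5→10.75]: (2.52+2.36)/2 × 0.25 = 0.61
  [10.75→11.75]: (2.36+1.83)/2 × 1 = 2.095
  [11.75→12.75]: (1.83+1.42)/2 × 1 = 1.625
  Sum = 100.495 mg/L·hr

AUC = 100.5 mg/L·hr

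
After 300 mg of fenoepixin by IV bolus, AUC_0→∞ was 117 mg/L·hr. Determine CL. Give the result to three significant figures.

CL = 2.56 L/hr

CL = Dose_iv / AUC_0→∞
   = 300 / 117 = 2.5641 L/hr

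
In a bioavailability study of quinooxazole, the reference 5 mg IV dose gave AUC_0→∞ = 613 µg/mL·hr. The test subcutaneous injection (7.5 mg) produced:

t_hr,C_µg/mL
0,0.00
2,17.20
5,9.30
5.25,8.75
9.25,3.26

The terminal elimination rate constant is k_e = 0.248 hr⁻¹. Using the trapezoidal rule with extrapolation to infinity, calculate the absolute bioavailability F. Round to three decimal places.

F = 0.105

Trapezoidal AUC_0→9.25 (subcutaneous injection):
  [0→2]: (0.00+17.20)/2 × 2 = 17.2
  [2→5]: (17.20+9.30)/2 × 3 = 39.75
  [5→5.25]: (9.30+8.75)/2 × 0.25 = 2.25625
  [5.25→9.25]: (8.75+3.26)/2 × 4 = 24.02
  Sum = 83.22625 µg/mL·hr
Tail: C_last/k_e = 3.26/0.248 = 13.145
AUC_0→∞ (subcutaneous injection) = 83.22625 + 13.145 = 96.37125 µg/mL·hr
F = (AUC_ev/D_ev)/(AUC_iv/D_iv) = (96.37125/7.5)/(613/5) = 12.8495/122.6 = 0.1048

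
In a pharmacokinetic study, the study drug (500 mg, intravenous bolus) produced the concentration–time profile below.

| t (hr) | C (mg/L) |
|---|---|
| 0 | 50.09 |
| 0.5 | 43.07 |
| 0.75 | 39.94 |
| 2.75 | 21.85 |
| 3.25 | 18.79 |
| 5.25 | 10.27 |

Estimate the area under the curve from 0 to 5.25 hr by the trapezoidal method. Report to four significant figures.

AUC = 134.7 mg/L·hr

Trapezoidal AUC_0→5.25:
  [0→0.5]: (50.09+43.07)/2 × 0.5 = 23.29
  [0.5→0.75]: (43.07+39.94)/2 × 0.25 = 10.37625
  [0.75→2.75]: (39.94+21.85)/2 × 2 = 61.79
  [2.75→3.25]: (21.85+18.79)/2 × 0.5 = 10.16
  [3.25→5.25]: (18.79+10.27)/2 × 2 = 29.06
  Sum = 134.67625 mg/L·hr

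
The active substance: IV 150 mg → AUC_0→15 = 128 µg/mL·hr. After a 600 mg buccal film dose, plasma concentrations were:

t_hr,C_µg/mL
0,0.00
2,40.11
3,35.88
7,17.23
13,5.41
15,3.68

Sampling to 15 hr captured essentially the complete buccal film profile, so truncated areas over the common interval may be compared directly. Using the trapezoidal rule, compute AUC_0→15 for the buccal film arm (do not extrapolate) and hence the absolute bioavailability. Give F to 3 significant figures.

F = 0.510

Trapezoidal AUC_0→15 (buccal film):
  [0→2]: (0.00+40.11)/2 × 2 = 40.11
  [2→3]: (40.11+35.88)/2 × 1 = 37.995
  [3→7]: (35.88+17.23)/2 × 4 = 106.22
  [7→13]: (17.23+5.41)/2 × 6 = 67.92
  [13→15]: (5.41+3.68)/2 × 2 = 9.09
  Sum = 261.335 µg/mL·hr
F = (AUC_ev/D_ev)/(AUC_iv/D_iv) = (261.335/600)/(128/150) = 0.435558/0.853333 = 0.5104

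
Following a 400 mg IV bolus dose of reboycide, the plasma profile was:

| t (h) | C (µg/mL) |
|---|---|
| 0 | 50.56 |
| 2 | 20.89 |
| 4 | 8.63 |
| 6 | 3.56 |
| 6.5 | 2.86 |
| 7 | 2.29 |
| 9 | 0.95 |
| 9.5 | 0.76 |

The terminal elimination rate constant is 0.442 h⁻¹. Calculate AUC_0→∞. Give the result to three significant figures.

Trapezoidal AUC_0→9.5:
  [0→2]: (50.56+20.89)/2 × 2 = 71.45
  [2→4]: (20.89+8.63)/2 × 2 = 29.52
  [4→6]: (8.63+3.56)/2 × 2 = 12.19
  [6→6.5]: (3.56+2.86)/2 × 0.5 = 1.605
  [6.5→7]: (2.86+2.29)/2 × 0.5 = 1.2875
  [7→9]: (2.29+0.95)/2 × 2 = 3.24
  [9→9.5]: (0.95+0.76)/2 × 0.5 = 0.4275
  Sum = 119.72 µg/mL·h
Extrapolated tail: C_last / k_e = 0.76 / 0.442 = 1.719
AUC_0→∞ = 119.72 + 1.719 = 121.439 µg/mL·h

AUC = 121 µg/mL·h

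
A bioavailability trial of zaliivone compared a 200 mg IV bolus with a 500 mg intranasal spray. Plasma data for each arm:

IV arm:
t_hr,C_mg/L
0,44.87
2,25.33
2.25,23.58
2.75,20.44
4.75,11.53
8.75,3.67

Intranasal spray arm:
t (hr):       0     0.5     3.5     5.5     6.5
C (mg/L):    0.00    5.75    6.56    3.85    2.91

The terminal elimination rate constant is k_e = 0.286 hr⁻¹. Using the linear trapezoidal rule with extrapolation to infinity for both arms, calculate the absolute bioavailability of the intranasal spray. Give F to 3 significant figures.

Trapezoidal AUC_0→8.75 (IV):
  [0→2]: (44.87+25.33)/2 × 2 = 70.2
  [2→2.25]: (25.33+23.58)/2 × 0.25 = 6.11375
  [2.25→2.75]: (23.58+20.44)/2 × 0.5 = 11.005
  [2.75→4.75]: (20.44+11.53)/2 × 2 = 31.97
  [4.75→8.75]: (11.53+3.67)/2 × 4 = 30.4
  Sum = 149.68875 mg/L·hr
IV tail: 3.67/0.286 = 12.832; AUC_iv,0→∞ = 149.68875 + 12.832 = 162.52075 mg/L·hr
Trapezoidal AUC_0→6.5 (intranasal spray):
  [0→0.5]: (0.00+5.75)/2 × 0.5 = 1.4375
  [0.5→3.5]: (5.75+6.56)/2 × 3 = 18.465
  [3.5→5.5]: (6.56+3.85)/2 × 2 = 10.41
  [5.5→6.5]: (3.85+2.91)/2 × 1 = 3.38
  Sum = 33.6925 mg/L·hr
intranasal spray tail: 2.91/0.286 = 10.175; AUC_ev,0→∞ = 33.6925 + 10.175 = 43.8675 mg/L·hr
F = (AUC_ev/D_ev)/(AUC_iv/D_iv) = (43.8675/500)/(162.52075/200) = 0.087735/0.81260375 = 0.1080

F = 0.108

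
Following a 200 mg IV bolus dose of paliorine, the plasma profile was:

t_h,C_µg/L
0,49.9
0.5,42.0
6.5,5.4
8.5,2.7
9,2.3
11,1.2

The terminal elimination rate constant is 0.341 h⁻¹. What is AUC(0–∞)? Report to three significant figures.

AUC = 182 µg/L·h

Trapezoidal AUC_0→11:
  [0→0.5]: (49.9+42.0)/2 × 0.5 = 22.975
  [0.5→6.5]: (42.0+5.4)/2 × 6 = 142.2
  [6.5→8.5]: (5.4+2.7)/2 × 2 = 8.1
  [8.5→9]: (2.7+2.3)/2 × 0.5 = 1.25
  [9→11]: (2.3+1.2)/2 × 2 = 3.5
  Sum = 178.025 µg/L·h
Extrapolated tail: C_last / k_e = 1.2 / 0.341 = 3.519
AUC_0→∞ = 178.025 + 3.519 = 181.544 µg/L·h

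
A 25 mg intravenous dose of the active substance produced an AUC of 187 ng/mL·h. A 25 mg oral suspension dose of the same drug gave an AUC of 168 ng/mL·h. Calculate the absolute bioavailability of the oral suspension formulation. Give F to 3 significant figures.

F = 0.898

F = (AUC_ev / D_ev) / (AUC_iv / D_iv)
  = (168/25) / (187/25)
  = 6.72 / 7.48 = 0.8984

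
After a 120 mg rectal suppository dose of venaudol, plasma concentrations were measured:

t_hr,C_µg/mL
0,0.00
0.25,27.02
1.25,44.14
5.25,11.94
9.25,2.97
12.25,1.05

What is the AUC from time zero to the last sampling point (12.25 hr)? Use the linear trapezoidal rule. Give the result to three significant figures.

Trapezoidal AUC_0→12.25:
  [0→0.25]: (0.00+27.02)/2 × 0.25 = 3.3775
  [0.25→1.25]: (27.02+44.14)/2 × 1 = 35.58
  [1.25→5.25]: (44.14+11.94)/2 × 4 = 112.16
  [5.25→9.25]: (11.94+2.97)/2 × 4 = 29.82
  [9.25→12.25]: (2.97+1.05)/2 × 3 = 6.03
  Sum = 186.9675 µg/mL·hr

AUC = 187 µg/mL·hr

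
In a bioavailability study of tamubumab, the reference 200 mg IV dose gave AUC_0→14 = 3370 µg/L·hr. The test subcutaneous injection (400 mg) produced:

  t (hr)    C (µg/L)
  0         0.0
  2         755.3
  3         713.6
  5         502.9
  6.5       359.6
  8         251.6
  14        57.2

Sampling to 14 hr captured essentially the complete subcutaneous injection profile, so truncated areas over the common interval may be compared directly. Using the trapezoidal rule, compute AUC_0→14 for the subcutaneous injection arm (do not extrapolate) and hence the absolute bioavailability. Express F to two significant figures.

Trapezoidal AUC_0→14 (subcutaneous injection):
  [0→2]: (0.0+755.3)/2 × 2 = 755.3
  [2→3]: (755.3+713.6)/2 × 1 = 734.45
  [3→5]: (713.6+502.9)/2 × 2 = 1216.5
  [5→6.5]: (502.9+359.6)/2 × 1.5 = 646.875
  [6.5→8]: (359.6+251.6)/2 × 1.5 = 458.4
  [8→14]: (251.6+57.2)/2 × 6 = 926.4
  Sum = 4737.925 µg/L·hr
F = (AUC_ev/D_ev)/(AUC_iv/D_iv) = (4737.925/400)/(3370/200) = 11.8448/16.85 = 0.7030

F = 0.70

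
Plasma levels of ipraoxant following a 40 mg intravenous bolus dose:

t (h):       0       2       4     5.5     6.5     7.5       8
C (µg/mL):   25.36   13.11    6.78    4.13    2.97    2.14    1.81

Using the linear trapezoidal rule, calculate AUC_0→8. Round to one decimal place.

Trapezoidal AUC_0→8:
  [0→2]: (25.36+13.11)/2 × 2 = 38.47
  [2→4]: (13.11+6.78)/2 × 2 = 19.89
  [4→5.5]: (6.78+4.13)/2 × 1.5 = 8.1825
  [5.5→6.5]: (4.13+2.97)/2 × 1 = 3.55
  [6.5→7.5]: (2.97+2.14)/2 × 1 = 2.555
  [7.5→8]: (2.14+1.81)/2 × 0.5 = 0.9875
  Sum = 73.635 µg/mL·h

AUC = 73.6 µg/mL·h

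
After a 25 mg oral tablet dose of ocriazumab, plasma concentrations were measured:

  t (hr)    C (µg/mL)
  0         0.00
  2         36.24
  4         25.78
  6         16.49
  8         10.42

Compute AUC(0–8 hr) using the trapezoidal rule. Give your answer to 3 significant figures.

Trapezoidal AUC_0→8:
  [0→2]: (0.00+36.24)/2 × 2 = 36.24
  [2→4]: (36.24+25.78)/2 × 2 = 62.02
  [4→6]: (25.78+16.49)/2 × 2 = 42.27
  [6→8]: (16.49+10.42)/2 × 2 = 26.91
  Sum = 167.44 µg/mL·hr

AUC = 167 µg/mL·hr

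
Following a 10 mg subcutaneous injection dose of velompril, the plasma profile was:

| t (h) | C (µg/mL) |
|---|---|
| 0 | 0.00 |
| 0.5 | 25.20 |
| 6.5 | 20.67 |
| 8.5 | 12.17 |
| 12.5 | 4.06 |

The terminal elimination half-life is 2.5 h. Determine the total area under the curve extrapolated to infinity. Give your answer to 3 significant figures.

AUC = 224 µg/mL·h

Trapezoidal AUC_0→12.5:
  [0→0.5]: (0.00+25.20)/2 × 0.5 = 6.3
  [0.5→6.5]: (25.20+20.67)/2 × 6 = 137.61
  [6.5→8.5]: (20.67+12.17)/2 × 2 = 32.84
  [8.5→12.5]: (12.17+4.06)/2 × 4 = 32.46
  Sum = 209.21 µg/mL·h
k_e = ln2 / t½ = 0.693147 / 2.5 = 0.2773 h^-1
Extrapolated tail: C_last / k_e = 4.06 / 0.2773 = 14.641
AUC_0→∞ = 209.21 + 14.641 = 223.851 µg/mL·h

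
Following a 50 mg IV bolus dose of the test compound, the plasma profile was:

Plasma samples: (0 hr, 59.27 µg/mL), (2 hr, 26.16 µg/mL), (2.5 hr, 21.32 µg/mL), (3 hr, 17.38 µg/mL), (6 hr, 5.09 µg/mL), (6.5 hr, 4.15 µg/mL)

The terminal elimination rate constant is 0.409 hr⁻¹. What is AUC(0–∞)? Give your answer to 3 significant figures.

Trapezoidal AUC_0→6.5:
  [0→2]: (59.27+26.16)/2 × 2 = 85.43
  [2→2.5]: (26.16+21.32)/2 × 0.5 = 11.87
  [2.5→3]: (21.32+17.38)/2 × 0.5 = 9.675
  [3→6]: (17.38+5.09)/2 × 3 = 33.705
  [6→6.5]: (5.09+4.15)/2 × 0.5 = 2.31
  Sum = 142.99 µg/mL·hr
Extrapolated tail: C_last / k_e = 4.15 / 0.409 = 10.147
AUC_0→∞ = 142.99 + 10.147 = 153.137 µg/mL·hr

AUC = 153 µg/mL·hr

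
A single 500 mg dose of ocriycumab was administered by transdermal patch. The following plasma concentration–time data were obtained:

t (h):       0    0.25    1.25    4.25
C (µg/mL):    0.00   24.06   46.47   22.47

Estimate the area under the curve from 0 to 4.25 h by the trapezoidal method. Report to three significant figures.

Trapezoidal AUC_0→4.25:
  [0→0.25]: (0.00+24.06)/2 × 0.25 = 3.0075
  [0.25→1.25]: (24.06+46.47)/2 × 1 = 35.265
  [1.25→4.25]: (46.47+22.47)/2 × 3 = 103.41
  Sum = 141.6825 µg/mL·h

AUC = 142 µg/mL·h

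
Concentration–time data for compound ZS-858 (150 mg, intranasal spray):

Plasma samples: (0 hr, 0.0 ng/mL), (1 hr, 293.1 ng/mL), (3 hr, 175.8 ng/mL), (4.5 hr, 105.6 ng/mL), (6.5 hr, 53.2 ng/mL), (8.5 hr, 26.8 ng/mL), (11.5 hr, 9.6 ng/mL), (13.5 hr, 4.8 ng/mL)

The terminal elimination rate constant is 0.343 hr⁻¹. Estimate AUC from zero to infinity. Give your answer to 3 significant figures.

AUC = 1150 ng/mL·hr

Trapezoidal AUC_0→13.5:
  [0→1]: (0.0+293.1)/2 × 1 = 146.55
  [1→3]: (293.1+175.8)/2 × 2 = 468.9
  [3→4.5]: (175.8+105.6)/2 × 1.5 = 211.05
  [4.5→6.5]: (105.6+53.2)/2 × 2 = 158.8
  [6.5→8.5]: (53.2+26.8)/2 × 2 = 80.0
  [8.5→11.5]: (26.8+9.6)/2 × 3 = 54.6
  [11.5→13.5]: (9.6+4.8)/2 × 2 = 14.4
  Sum = 1134.3 ng/mL·hr
Extrapolated tail: C_last / k_e = 4.8 / 0.343 = 13.994
AUC_0→∞ = 1134.3 + 13.994 = 1148.294 ng/mL·hr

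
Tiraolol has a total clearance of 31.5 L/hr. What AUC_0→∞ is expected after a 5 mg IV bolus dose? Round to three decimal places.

AUC_0→∞ = Dose_iv / CL
        = 5 / 31.5 = 0.15873 mg/L·hr

AUC = 0.159 mg/L·hr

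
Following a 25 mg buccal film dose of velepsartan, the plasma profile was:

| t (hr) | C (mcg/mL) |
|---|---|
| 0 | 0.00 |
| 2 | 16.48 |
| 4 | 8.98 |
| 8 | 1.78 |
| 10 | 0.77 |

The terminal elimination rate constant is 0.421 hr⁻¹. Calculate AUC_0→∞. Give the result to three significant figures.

Trapezoidal AUC_0→10:
  [0→2]: (0.00+16.48)/2 × 2 = 16.48
  [2→4]: (16.48+8.98)/2 × 2 = 25.46
  [4→8]: (8.98+1.78)/2 × 4 = 21.52
  [8→10]: (1.78+0.77)/2 × 2 = 2.55
  Sum = 66.01 mcg/mL·hr
Extrapolated tail: C_last / k_e = 0.77 / 0.421 = 1.829
AUC_0→∞ = 66.01 + 1.829 = 67.839 mcg/mL·hr

AUC = 67.8 mcg/mL·hr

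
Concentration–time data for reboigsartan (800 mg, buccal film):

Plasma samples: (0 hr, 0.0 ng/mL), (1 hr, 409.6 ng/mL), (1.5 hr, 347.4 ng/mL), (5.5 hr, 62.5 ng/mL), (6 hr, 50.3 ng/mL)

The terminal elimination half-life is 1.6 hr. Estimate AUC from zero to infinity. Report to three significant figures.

AUC = 1360 ng/mL·hr

Trapezoidal AUC_0→6:
  [0→1]: (0.0+409.6)/2 × 1 = 204.8
  [1→1.5]: (409.6+347.4)/2 × 0.5 = 189.25
  [1.5→5.5]: (347.4+62.5)/2 × 4 = 819.8
  [5.5→6]: (62.5+50.3)/2 × 0.5 = 28.2
  Sum = 1242.05 ng/mL·hr
k_e = ln2 / t½ = 0.693147 / 1.6 = 0.4332 hr^-1
Extrapolated tail: C_last / k_e = 50.3 / 0.4332 = 116.113
AUC_0→∞ = 1242.05 + 116.113 = 1358.163 ng/mL·hr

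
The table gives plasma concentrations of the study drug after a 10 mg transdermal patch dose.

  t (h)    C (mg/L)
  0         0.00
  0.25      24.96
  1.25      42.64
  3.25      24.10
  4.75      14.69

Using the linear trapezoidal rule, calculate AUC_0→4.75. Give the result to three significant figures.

Trapezoidal AUC_0→4.75:
  [0→0.25]: (0.00+24.96)/2 × 0.25 = 3.12
  [0.25→1.25]: (24.96+42.64)/2 × 1 = 33.8
  [1.25→3.25]: (42.64+24.10)/2 × 2 = 66.74
  [3.25→4.75]: (24.10+14.69)/2 × 1.5 = 29.0925
  Sum = 132.7525 mg/L·h

AUC = 133 mg/L·h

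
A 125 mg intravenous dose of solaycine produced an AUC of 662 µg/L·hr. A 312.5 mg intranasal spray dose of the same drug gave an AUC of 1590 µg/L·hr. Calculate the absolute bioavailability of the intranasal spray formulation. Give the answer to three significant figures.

F = (AUC_ev / D_ev) / (AUC_iv / D_iv)
  = (1590/312.5) / (662/125)
  = 5.088 / 5.296 = 0.9607

F = 0.961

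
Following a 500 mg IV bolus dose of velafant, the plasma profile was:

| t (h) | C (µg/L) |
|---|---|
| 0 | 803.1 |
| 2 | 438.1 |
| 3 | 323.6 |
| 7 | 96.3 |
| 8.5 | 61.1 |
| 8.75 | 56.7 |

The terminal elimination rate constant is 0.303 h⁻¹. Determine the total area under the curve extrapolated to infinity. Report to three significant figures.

AUC = 2780 µg/L·h

Trapezoidal AUC_0→8.75:
  [0→2]: (803.1+438.1)/2 × 2 = 1241.2
  [2→3]: (438.1+323.6)/2 × 1 = 380.85
  [3→7]: (323.6+96.3)/2 × 4 = 839.8
  [7→8.5]: (96.3+61.1)/2 × 1.5 = 118.05
  [8.5→8.75]: (61.1+56.7)/2 × 0.25 = 14.725
  Sum = 2594.625 µg/L·h
Extrapolated tail: C_last / k_e = 56.7 / 0.303 = 187.129
AUC_0→∞ = 2594.625 + 187.129 = 2781.754 µg/L·h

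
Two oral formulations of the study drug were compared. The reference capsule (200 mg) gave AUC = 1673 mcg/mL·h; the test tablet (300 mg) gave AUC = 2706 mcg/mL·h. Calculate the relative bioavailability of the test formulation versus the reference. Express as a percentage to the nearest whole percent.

F_rel = 108%

F_rel = (AUC_test/D_test) / (AUC_ref/D_ref)
      = (2706/300) / (1673/200)
      = 9.02 / 8.365 = 1.0783 = 107.83%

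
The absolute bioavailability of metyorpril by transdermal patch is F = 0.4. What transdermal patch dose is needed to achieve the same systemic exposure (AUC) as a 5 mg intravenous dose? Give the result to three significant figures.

For equal systemic exposure: F × D_ev = D_iv
D_ev = D_iv / F = 5 / 0.4 = 12.5 mg

D_transdermal = 12.5 mg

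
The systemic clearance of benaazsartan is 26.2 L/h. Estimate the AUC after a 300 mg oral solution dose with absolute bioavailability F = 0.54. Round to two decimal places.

AUC_0→∞ = F × Dose / CL
        = 0.54 × 300 / 26.2 = 6.18321 mg/L·h

AUC = 6.18 mg/L·h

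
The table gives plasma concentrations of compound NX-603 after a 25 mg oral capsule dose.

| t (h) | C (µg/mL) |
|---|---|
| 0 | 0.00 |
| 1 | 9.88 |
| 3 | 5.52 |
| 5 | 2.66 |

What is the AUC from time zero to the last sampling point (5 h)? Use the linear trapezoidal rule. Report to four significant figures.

Trapezoidal AUC_0→5:
  [0→1]: (0.00+9.88)/2 × 1 = 4.94
  [1→3]: (9.88+5.52)/2 × 2 = 15.4
  [3→5]: (5.52+2.66)/2 × 2 = 8.18
  Sum = 28.52 µg/mL·h

AUC = 28.52 µg/mL·h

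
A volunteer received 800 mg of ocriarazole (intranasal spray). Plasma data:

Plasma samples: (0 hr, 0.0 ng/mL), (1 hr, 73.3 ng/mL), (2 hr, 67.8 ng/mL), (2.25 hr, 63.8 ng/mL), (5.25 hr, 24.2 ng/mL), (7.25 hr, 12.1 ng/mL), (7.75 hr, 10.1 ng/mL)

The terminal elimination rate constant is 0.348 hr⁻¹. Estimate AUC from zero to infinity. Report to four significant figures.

Trapezoidal AUC_0→7.75:
  [0→1]: (0.0+73.3)/2 × 1 = 36.65
  [1→2]: (73.3+67.8)/2 × 1 = 70.55
  [2→2.25]: (67.8+63.8)/2 × 0.25 = 16.45
  [2.25→5.25]: (63.8+24.2)/2 × 3 = 132.0
  [5.25→7.25]: (24.2+12.1)/2 × 2 = 36.3
  [7.25→7.75]: (12.1+10.1)/2 × 0.5 = 5.55
  Sum = 297.5 ng/mL·hr
Extrapolated tail: C_last / k_e = 10.1 / 0.348 = 29.023
AUC_0→∞ = 297.5 + 29.023 = 326.523 ng/mL·hr

AUC = 326.5 ng/mL·hr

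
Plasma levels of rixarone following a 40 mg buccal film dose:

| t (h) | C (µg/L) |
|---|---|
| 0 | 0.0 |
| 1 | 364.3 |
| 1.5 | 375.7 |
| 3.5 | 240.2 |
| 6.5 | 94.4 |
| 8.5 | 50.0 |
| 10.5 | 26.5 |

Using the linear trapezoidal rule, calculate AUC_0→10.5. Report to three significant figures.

Trapezoidal AUC_0→10.5:
  [0→1]: (0.0+364.3)/2 × 1 = 182.15
  [1→1.5]: (364.3+375.7)/2 × 0.5 = 185.0
  [1.5→3.5]: (375.7+240.2)/2 × 2 = 615.9
  [3.5→6.5]: (240.2+94.4)/2 × 3 = 501.9
  [6.5→8.5]: (94.4+50.0)/2 × 2 = 144.4
  [8.5→10.5]: (50.0+26.5)/2 × 2 = 76.5
  Sum = 1705.85 µg/L·h

AUC = 1710 µg/L·h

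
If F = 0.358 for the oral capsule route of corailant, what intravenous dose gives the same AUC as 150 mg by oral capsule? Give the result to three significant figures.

Systemic exposure from an extravascular dose = F × D_ev, so the equivalent IV dose is F × D_ev.
D_iv = F × D_ev = 0.358 × 150 = 53.7 mg

D_iv = 53.7 mg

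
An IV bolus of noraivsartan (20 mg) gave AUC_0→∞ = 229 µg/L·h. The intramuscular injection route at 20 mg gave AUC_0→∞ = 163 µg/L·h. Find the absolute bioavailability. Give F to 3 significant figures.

F = 0.712

F = (AUC_ev / D_ev) / (AUC_iv / D_iv)
  = (163/20) / (229/20)
  = 8.15 / 11.45 = 0.7118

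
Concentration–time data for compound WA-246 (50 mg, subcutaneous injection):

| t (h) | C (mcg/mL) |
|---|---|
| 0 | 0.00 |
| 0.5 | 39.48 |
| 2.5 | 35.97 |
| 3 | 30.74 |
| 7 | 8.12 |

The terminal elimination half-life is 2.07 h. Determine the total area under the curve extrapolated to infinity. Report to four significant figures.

Trapezoidal AUC_0→7:
  [0→0.5]: (0.00+39.48)/2 × 0.5 = 9.87
  [0.5→2.5]: (39.48+35.97)/2 × 2 = 75.45
  [2.5→3]: (35.97+30.74)/2 × 0.5 = 16.6775
  [3→7]: (30.74+8.12)/2 × 4 = 77.72
  Sum = 179.7175 mcg/mL·h
k_e = ln2 / t½ = 0.693147 / 2.07 = 0.3349 h^-1
Extrapolated tail: C_last / k_e = 8.12 / 0.3349 = 24.246
AUC_0→∞ = 179.7175 + 24.246 = 203.9635 mcg/mL·h

AUC = 204.0 mcg/mL·h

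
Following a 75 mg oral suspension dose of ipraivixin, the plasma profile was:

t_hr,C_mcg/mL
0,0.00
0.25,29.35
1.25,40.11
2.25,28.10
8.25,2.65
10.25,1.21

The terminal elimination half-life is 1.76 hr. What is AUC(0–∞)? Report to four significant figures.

AUC = 171.7 mcg/mL·hr

Trapezoidal AUC_0→10.25:
  [0→0.25]: (0.00+29.35)/2 × 0.25 = 3.66875
  [0.25→1.25]: (29.35+40.11)/2 × 1 = 34.73
  [1.25→2.25]: (40.11+28.10)/2 × 1 = 34.105
  [2.25→8.25]: (28.10+2.65)/2 × 6 = 92.25
  [8.25→10.25]: (2.65+1.21)/2 × 2 = 3.86
  Sum = 168.61375 mcg/mL·hr
k_e = ln2 / t½ = 0.693147 / 1.76 = 0.3938 hr^-1
Extrapolated tail: C_last / k_e = 1.21 / 0.3938 = 3.073
AUC_0→∞ = 168.61375 + 3.073 = 171.68675 mcg/mL·hr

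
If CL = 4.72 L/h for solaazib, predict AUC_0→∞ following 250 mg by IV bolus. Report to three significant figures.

AUC = 53.0 mg/L·h

AUC_0→∞ = Dose_iv / CL
        = 250 / 4.72 = 52.9661 mg/L·h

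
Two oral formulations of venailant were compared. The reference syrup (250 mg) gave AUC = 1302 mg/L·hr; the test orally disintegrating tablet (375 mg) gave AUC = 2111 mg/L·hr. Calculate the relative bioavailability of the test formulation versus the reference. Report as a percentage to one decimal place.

F_rel = 108.1%

F_rel = (AUC_test/D_test) / (AUC_ref/D_ref)
      = (2111/375) / (1302/250)
      = 5.62933 / 5.208 = 1.0809 = 108.09%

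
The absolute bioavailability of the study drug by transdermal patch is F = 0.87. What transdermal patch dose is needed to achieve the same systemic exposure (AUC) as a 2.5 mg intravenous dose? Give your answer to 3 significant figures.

D_transdermal = 2.87 mg

For equal systemic exposure: F × D_ev = D_iv
D_ev = D_iv / F = 2.5 / 0.87 = 2.87356 mg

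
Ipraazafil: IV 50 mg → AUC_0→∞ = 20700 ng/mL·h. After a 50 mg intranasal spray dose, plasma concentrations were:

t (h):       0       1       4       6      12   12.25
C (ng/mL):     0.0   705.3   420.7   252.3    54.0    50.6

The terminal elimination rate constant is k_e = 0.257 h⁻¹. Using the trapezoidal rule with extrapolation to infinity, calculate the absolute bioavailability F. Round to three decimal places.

F = 0.186

Trapezoidal AUC_0→12.25 (intranasal spray):
  [0→1]: (0.0+705.3)/2 × 1 = 352.65
  [1→4]: (705.3+420.7)/2 × 3 = 1689.0
  [4→6]: (420.7+252.3)/2 × 2 = 673.0
  [6→12]: (252.3+54.0)/2 × 6 = 918.9
  [12→12.25]: (54.0+50.6)/2 × 0.25 = 13.075
  Sum = 3646.625 ng/mL·h
Tail: C_last/k_e = 50.6/0.257 = 196.887
AUC_0→∞ (intranasal spray) = 3646.625 + 196.887 = 3843.512 ng/mL·h
F = (AUC_ev/D_ev)/(AUC_iv/D_iv) = (3843.512/50)/(20700/50) = 76.87024/414 = 0.1857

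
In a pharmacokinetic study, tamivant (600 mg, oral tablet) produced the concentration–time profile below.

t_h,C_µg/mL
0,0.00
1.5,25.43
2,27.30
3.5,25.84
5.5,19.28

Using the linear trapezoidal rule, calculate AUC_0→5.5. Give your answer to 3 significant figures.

AUC = 117 µg/mL·h

Trapezoidal AUC_0→5.5:
  [0→1.5]: (0.00+25.43)/2 × 1.5 = 19.0725
  [1.5→2]: (25.43+27.30)/2 × 0.5 = 13.1825
  [2→3.5]: (27.30+25.84)/2 × 1.5 = 39.855
  [3.5→5.5]: (25.84+19.28)/2 × 2 = 45.12
  Sum = 117.23 µg/mL·h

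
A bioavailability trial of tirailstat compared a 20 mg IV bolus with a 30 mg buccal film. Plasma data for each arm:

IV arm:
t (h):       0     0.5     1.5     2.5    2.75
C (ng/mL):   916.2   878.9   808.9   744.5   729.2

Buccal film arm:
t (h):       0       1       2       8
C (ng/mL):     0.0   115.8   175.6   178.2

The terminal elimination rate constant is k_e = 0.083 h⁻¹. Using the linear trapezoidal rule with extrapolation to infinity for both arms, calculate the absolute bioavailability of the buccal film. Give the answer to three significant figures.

F = 0.206

Trapezoidal AUC_0→2.75 (IV):
  [0→0.5]: (916.2+878.9)/2 × 0.5 = 448.775
  [0.5→1.5]: (878.9+808.9)/2 × 1 = 843.9
  [1.5→2.5]: (808.9+744.5)/2 × 1 = 776.7
  [2.5→2.75]: (744.5+729.2)/2 × 0.25 = 184.2125
  Sum = 2253.5875 ng/mL·h
IV tail: 729.2/0.083 = 8785.542; AUC_iv,0→∞ = 2253.5875 + 8785.542 = 11039.1295 ng/mL·h
Trapezoidal AUC_0→8 (buccal film):
  [0→1]: (0.0+115.8)/2 × 1 = 57.9
  [1→2]: (115.8+175.6)/2 × 1 = 145.7
  [2→8]: (175.6+178.2)/2 × 6 = 1061.4
  Sum = 1265.0 ng/mL·h
buccal film tail: 178.2/0.083 = 2146.988; AUC_ev,0→∞ = 1265.0 + 2146.988 = 3411.988 ng/mL·h
F = (AUC_ev/D_ev)/(AUC_iv/D_iv) = (3411.988/30)/(11039.1295/20) = 113.733/551.956 = 0.2061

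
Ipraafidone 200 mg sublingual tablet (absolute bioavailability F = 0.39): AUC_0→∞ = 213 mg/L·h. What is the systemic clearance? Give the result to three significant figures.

CL = 0.366 L/h

CL = F × Dose / AUC_0→∞
   = 0.39 × 200 / 213 = 0.366197 L/h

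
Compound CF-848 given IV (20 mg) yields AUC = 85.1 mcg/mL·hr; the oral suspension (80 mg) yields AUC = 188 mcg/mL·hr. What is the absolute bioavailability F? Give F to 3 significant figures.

F = (AUC_ev / D_ev) / (AUC_iv / D_iv)
  = (188/80) / (85.1/20)
  = 2.35 / 4.255 = 0.5523

F = 0.552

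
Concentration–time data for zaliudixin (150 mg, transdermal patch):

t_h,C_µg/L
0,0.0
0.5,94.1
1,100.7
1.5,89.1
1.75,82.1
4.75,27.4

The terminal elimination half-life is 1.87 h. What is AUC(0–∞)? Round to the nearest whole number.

AUC = 379 µg/L·h

Trapezoidal AUC_0→4.75:
  [0→0.5]: (0.0+94.1)/2 × 0.5 = 23.525
  [0.5→1]: (94.1+100.7)/2 × 0.5 = 48.7
  [1→1.5]: (100.7+89.1)/2 × 0.5 = 47.45
  [1.5→1.75]: (89.1+82.1)/2 × 0.25 = 21.4
  [1.75→4.75]: (82.1+27.4)/2 × 3 = 164.25
  Sum = 305.325 µg/L·h
k_e = ln2 / t½ = 0.693147 / 1.87 = 0.3707 h^-1
Extrapolated tail: C_last / k_e = 27.4 / 0.3707 = 73.914
AUC_0→∞ = 305.325 + 73.914 = 379.239 µg/L·h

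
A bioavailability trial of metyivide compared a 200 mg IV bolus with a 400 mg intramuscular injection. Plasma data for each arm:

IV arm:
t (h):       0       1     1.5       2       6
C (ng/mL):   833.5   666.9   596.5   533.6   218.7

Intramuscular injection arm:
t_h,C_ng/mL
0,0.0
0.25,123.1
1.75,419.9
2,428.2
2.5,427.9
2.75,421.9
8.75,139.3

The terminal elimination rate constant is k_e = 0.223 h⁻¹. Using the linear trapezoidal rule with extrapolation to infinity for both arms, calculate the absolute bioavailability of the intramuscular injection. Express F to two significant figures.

Trapezoidal AUC_0→6 (IV):
  [0→1]: (833.5+666.9)/2 × 1 = 750.2
  [1→1.5]: (666.9+596.5)/2 × 0.5 = 315.85
  [1.5→2]: (596.5+533.6)/2 × 0.5 = 282.525
  [2→6]: (533.6+218.7)/2 × 4 = 1504.6
  Sum = 2853.175 ng/mL·h
IV tail: 218.7/0.223 = 980.717; AUC_iv,0→∞ = 2853.175 + 980.717 = 3833.892 ng/mL·h
Trapezoidal AUC_0→8.75 (intramuscular injection):
  [0→0.25]: (0.0+123.1)/2 × 0.25 = 15.3875
  [0.25→1.75]: (123.1+419.9)/2 × 1.5 = 407.25
  [1.75→2]: (419.9+428.2)/2 × 0.25 = 106.0125
  [2→2.5]: (428.2+427.9)/2 × 0.5 = 214.025
  [2.5→2.75]: (427.9+421.9)/2 × 0.25 = 106.225
  [2.75→8.75]: (421.9+139.3)/2 × 6 = 1683.6
  Sum = 2532.5 ng/mL·h
intramuscular injection tail: 139.3/0.223 = 624.664; AUC_ev,0→∞ = 2532.5 + 624.664 = 3157.164 ng/mL·h
F = (AUC_ev/D_ev)/(AUC_iv/D_iv) = (3157.164/400)/(3833.892/200) = 7.89291/19.16946 = 0.4117

F = 0.41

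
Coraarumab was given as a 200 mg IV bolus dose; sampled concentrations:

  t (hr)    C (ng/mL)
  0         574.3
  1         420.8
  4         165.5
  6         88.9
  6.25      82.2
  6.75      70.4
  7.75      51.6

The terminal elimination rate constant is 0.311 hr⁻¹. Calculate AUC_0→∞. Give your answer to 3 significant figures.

AUC = 1920 ng/mL·hr

Trapezoidal AUC_0→7.75:
  [0→1]: (574.3+420.8)/2 × 1 = 497.55
  [1→4]: (420.8+165.5)/2 × 3 = 879.45
  [4→6]: (165.5+88.9)/2 × 2 = 254.4
  [6→6.25]: (88.9+82.2)/2 × 0.25 = 21.3875
  [6.25→6.75]: (82.2+70.4)/2 × 0.5 = 38.15
  [6.75→7.75]: (70.4+51.6)/2 × 1 = 61.0
  Sum = 1751.9375 ng/mL·hr
Extrapolated tail: C_last / k_e = 51.6 / 0.311 = 165.916
AUC_0→∞ = 1751.9375 + 165.916 = 1917.8535 ng/mL·hr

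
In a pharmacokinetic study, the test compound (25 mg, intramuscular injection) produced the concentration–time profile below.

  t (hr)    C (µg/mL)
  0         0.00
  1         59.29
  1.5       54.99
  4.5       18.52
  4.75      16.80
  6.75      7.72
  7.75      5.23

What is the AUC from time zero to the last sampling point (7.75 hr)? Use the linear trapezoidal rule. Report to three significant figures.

Trapezoidal AUC_0→7.75:
  [0→1]: (0.00+59.29)/2 × 1 = 29.645
  [1→1.5]: (59.29+54.99)/2 × 0.5 = 28.57
  [1.5→4.5]: (54.99+18.52)/2 × 3 = 110.265
  [4.5→4.75]: (18.52+16.80)/2 × 0.25 = 4.415
  [4.75→6.75]: (16.80+7.72)/2 × 2 = 24.52
  [6.75→7.75]: (7.72+5.23)/2 × 1 = 6.475
  Sum = 203.89 µg/mL·hr

AUC = 204 µg/mL·hr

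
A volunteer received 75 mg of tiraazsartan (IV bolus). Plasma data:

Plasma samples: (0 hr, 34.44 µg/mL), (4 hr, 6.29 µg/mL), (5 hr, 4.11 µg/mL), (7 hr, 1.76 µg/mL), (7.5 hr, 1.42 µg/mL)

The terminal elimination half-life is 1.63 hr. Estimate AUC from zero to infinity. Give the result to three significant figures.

Trapezoidal AUC_0→7.5:
  [0→4]: (34.44+6.29)/2 × 4 = 81.46
  [4→5]: (6.29+4.11)/2 × 1 = 5.2
  [5→7]: (4.11+1.76)/2 × 2 = 5.87
  [7→7.5]: (1.76+1.42)/2 × 0.5 = 0.795
  Sum = 93.325 µg/mL·hr
k_e = ln2 / t½ = 0.693147 / 1.63 = 0.4252 hr^-1
Extrapolated tail: C_last / k_e = 1.42 / 0.4252 = 3.340
AUC_0→∞ = 93.325 + 3.340 = 96.665 µg/mL·hr

AUC = 96.7 µg/mL·hr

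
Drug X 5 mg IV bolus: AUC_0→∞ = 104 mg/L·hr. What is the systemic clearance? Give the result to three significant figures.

CL = Dose_iv / AUC_0→∞
   = 5 / 104 = 0.0480769 L/hr

CL = 0.0481 L/hr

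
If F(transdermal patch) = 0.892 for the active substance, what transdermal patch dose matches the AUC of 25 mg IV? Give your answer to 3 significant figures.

D_transdermal = 28.0 mg

For equal systemic exposure: F × D_ev = D_iv
D_ev = D_iv / F = 25 / 0.892 = 28.0269 mg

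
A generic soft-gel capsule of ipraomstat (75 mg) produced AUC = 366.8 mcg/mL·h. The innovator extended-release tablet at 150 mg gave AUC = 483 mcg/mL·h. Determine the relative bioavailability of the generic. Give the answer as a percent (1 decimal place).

F_rel = (AUC_test/D_test) / (AUC_ref/D_ref)
      = (366.8/75) / (483/150)
      = 4.89067 / 3.22 = 1.5188 = 151.88%

F_rel = 151.9%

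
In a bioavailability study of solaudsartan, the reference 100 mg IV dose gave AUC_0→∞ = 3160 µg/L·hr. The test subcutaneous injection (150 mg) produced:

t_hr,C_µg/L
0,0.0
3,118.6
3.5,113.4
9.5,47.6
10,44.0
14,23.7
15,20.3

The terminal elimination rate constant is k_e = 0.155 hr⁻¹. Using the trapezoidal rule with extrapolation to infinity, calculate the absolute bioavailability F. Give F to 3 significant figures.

F = 0.217

Trapezoidal AUC_0→15 (subcutaneous injection):
  [0→3]: (0.0+118.6)/2 × 3 = 177.9
  [3→3.5]: (118.6+113.4)/2 × 0.5 = 58.0
  [3.5→9.5]: (113.4+47.6)/2 × 6 = 483.0
  [9.5→10]: (47.6+44.0)/2 × 0.5 = 22.9
  [10→14]: (44.0+23.7)/2 × 4 = 135.4
  [14→15]: (23.7+20.3)/2 × 1 = 22.0
  Sum = 899.2 µg/L·hr
Tail: C_last/k_e = 20.3/0.155 = 130.968
AUC_0→∞ (subcutaneous injection) = 899.2 + 130.968 = 1030.168 µg/L·hr
F = (AUC_ev/D_ev)/(AUC_iv/D_iv) = (1030.168/150)/(3160/100) = 6.86779/31.6 = 0.2173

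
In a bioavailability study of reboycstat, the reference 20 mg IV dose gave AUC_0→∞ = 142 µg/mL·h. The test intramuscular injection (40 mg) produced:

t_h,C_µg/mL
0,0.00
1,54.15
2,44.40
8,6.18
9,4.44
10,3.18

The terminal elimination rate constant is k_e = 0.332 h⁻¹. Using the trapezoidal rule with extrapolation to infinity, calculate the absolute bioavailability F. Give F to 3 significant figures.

F = 0.869

Trapezoidal AUC_0→10 (intramuscular injection):
  [0→1]: (0.00+54.15)/2 × 1 = 27.075
  [1→2]: (54.15+44.40)/2 × 1 = 49.275
  [2→8]: (44.40+6.18)/2 × 6 = 151.74
  [8→9]: (6.18+4.44)/2 × 1 = 5.31
  [9→10]: (4.44+3.18)/2 × 1 = 3.81
  Sum = 237.21 µg/mL·h
Tail: C_last/k_e = 3.18/0.332 = 9.578
AUC_0→∞ (intramuscular injection) = 237.21 + 9.578 = 246.788 µg/mL·h
F = (AUC_ev/D_ev)/(AUC_iv/D_iv) = (246.788/40)/(142/20) = 6.1697/7.1 = 0.8690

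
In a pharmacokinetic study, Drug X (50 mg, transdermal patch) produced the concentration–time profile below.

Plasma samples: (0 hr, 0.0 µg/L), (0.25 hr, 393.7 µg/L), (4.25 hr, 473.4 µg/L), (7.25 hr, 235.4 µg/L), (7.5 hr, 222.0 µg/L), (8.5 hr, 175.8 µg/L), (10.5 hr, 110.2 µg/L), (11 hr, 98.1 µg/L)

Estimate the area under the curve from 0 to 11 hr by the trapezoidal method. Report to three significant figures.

AUC = 3440 µg/L·hr

Trapezoidal AUC_0→11:
  [0→0.25]: (0.0+393.7)/2 × 0.25 = 49.2125
  [0.25→4.25]: (393.7+473.4)/2 × 4 = 1734.2
  [4.25→7.25]: (473.4+235.4)/2 × 3 = 1063.2
  [7.25→7.5]: (235.4+222.0)/2 × 0.25 = 57.175
  [7.5→8.5]: (222.0+175.8)/2 × 1 = 198.9
  [8.5→10.5]: (175.8+110.2)/2 × 2 = 286.0
  [10.5→11]: (110.2+98.1)/2 × 0.5 = 52.075
  Sum = 3440.7625 µg/L·hr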